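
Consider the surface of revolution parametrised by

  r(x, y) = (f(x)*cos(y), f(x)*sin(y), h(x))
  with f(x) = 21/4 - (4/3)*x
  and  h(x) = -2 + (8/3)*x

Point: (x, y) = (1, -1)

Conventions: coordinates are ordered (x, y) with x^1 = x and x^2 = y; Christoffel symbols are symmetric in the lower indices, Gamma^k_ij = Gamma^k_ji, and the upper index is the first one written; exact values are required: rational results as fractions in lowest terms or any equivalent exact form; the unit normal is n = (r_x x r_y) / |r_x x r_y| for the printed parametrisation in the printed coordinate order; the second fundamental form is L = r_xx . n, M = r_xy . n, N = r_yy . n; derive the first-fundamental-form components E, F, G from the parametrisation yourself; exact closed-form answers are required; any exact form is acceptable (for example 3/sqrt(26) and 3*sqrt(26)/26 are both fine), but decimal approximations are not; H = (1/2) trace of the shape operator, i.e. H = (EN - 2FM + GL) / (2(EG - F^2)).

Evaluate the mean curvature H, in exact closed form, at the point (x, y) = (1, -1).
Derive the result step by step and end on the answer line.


f = 47/12, f' = -4/3, f'' = 0, h' = 8/3, h'' = 0
E = 80/9, F = 0, G = 2209/144; answer radicand W^2 = 80/9
unnormalised second-form numerators: l = 0, m = 0, n = 94/9; L = l/sqrt(80/9), and similarly M = m/sqrt(W^2), N = n/sqrt(W^2)
H = (E*n - 2*F*m + G*l) / (2*(EG - F^2)*sqrt(W^2)); E*n - 2*F*m + G*l = 7520/81, EG - F^2 = 11045/81, so H = (16/47)/sqrt(80/9)

Answer: H = 12*sqrt(5)/235


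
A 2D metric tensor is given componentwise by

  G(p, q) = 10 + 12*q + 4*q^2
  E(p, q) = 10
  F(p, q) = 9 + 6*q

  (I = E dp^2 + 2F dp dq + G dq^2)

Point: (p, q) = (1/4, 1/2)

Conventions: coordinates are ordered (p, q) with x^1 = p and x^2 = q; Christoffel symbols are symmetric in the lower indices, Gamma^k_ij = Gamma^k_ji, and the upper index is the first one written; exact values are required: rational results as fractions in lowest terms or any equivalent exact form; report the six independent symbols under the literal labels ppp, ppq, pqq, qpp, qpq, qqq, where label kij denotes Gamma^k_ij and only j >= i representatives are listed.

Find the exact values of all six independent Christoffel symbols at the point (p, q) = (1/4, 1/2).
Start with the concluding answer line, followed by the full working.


Answer: Gamma_ppp = 0, Gamma_ppq = 0, Gamma_pqq = 3/13, Gamma_qpp = 0, Gamma_qpq = 0, Gamma_qqq = 4/13

E = 10, F = 12, G = 17 at the point
E_p = 0, E_q = 0, F_p = 0, F_q = 6, G_p = 0, G_q = 16
EG - F^2 = 26;  g^inv = (1/26) * [[17, -12], [-12, 10]]
first-kind symbols [ij,l] = (1/2)(d_i g_jl + d_j g_il - d_l g_ij): [pp,p] = E_p/2 = 0, [pp,q] = F_p - E_q/2 = 0, [pq,p] = E_q/2 = 0, [pq,q] = G_p/2 = 0, [qq,p] = F_q - G_p/2 = 6, [qq,q] = G_q/2 = 8
Gamma^p_ij = (G*[ij,p] - F*[ij,q])/(EG - F^2), Gamma^q_ij = (E*[ij,q] - F*[ij,p])/(EG - F^2)


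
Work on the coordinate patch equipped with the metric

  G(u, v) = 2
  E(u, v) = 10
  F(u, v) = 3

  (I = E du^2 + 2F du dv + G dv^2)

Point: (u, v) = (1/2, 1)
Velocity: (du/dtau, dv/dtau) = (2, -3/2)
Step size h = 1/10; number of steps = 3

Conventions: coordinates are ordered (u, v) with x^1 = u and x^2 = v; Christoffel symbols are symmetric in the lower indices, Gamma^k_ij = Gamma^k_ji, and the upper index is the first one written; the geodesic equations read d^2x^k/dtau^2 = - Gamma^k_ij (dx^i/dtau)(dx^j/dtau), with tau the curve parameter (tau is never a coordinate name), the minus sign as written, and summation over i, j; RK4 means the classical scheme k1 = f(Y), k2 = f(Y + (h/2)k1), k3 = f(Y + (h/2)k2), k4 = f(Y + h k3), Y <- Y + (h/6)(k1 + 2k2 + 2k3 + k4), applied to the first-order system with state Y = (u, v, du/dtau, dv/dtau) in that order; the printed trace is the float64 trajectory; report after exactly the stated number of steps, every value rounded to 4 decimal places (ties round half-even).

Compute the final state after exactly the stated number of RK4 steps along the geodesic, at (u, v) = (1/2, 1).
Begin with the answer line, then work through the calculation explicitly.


Answer: u = 1.1000, v = 0.5500, du/dtau = 2.0000, dv/dtau = -1.5000

f(Y) = (du/dtau, dv/dtau, -Gamma^u_ij Y'^i Y'^j, -Gamma^v_ij Y'^i Y'^j) with the Gammas evaluated at the stage position; h = 0.100000; intermediate values shown to 6 dp
step 0: u = 0.5000, v = 1.0000, du/dtau = 2.0000, dv/dtau = -1.5000
step 1:
  k1: at (u, v) = (0.500000, 1.000000), (du/dtau, dv/dtau) = (2.000000, -1.500000); Gamma_uuu = 0.000000, Gamma_uuv = 0.000000, Gamma_uvv = 0.000000, Gamma_vuu = 0.000000, Gamma_vuv = 0.000000, Gamma_vvv = 0.000000; k1 = (2.000000, -1.500000, 0.000000, 0.000000)
  k2: at (u, v) = (0.600000, 0.925000), (du/dtau, dv/dtau) = (2.000000, -1.500000); Gamma_uuu = 0.000000, Gamma_uuv = 0.000000, Gamma_uvv = 0.000000, Gamma_vuu = 0.000000, Gamma_vuv = 0.000000, Gamma_vvv = 0.000000; k2 = (2.000000, -1.500000, 0.000000, 0.000000)
  k3: at (u, v) = (0.600000, 0.925000), (du/dtau, dv/dtau) = (2.000000, -1.500000); Gamma_uuu = 0.000000, Gamma_uuv = 0.000000, Gamma_uvv = 0.000000, Gamma_vuu = 0.000000, Gamma_vuv = 0.000000, Gamma_vvv = 0.000000; k3 = (2.000000, -1.500000, 0.000000, 0.000000)
  k4: at (u, v) = (0.700000, 0.850000), (du/dtau, dv/dtau) = (2.000000, -1.500000); Gamma_uuu = 0.000000, Gamma_uuv = 0.000000, Gamma_uvv = 0.000000, Gamma_vuu = 0.000000, Gamma_vuv = 0.000000, Gamma_vvv = 0.000000; k4 = (2.000000, -1.500000, 0.000000, 0.000000)
  Y <- Y + (h/6)(k1 + 2k2 + 2k3 + k4): u = 0.7000, v = 0.8500, du/dtau = 2.0000, dv/dtau = -1.5000
step 2:
  k1: at (u, v) = (0.700000, 0.850000), (du/dtau, dv/dtau) = (2.000000, -1.500000); Gamma_uuu = 0.000000, Gamma_uuv = 0.000000, Gamma_uvv = 0.000000, Gamma_vuu = 0.000000, Gamma_vuv = 0.000000, Gamma_vvv = 0.000000; k1 = (2.000000, -1.500000, 0.000000, 0.000000)
  k2: at (u, v) = (0.800000, 0.775000), (du/dtau, dv/dtau) = (2.000000, -1.500000); Gamma_uuu = 0.000000, Gamma_uuv = 0.000000, Gamma_uvv = 0.000000, Gamma_vuu = 0.000000, Gamma_vuv = 0.000000, Gamma_vvv = 0.000000; k2 = (2.000000, -1.500000, 0.000000, 0.000000)
  k3: at (u, v) = (0.800000, 0.775000), (du/dtau, dv/dtau) = (2.000000, -1.500000); Gamma_uuu = 0.000000, Gamma_uuv = 0.000000, Gamma_uvv = 0.000000, Gamma_vuu = 0.000000, Gamma_vuv = 0.000000, Gamma_vvv = 0.000000; k3 = (2.000000, -1.500000, 0.000000, 0.000000)
  k4: at (u, v) = (0.900000, 0.700000), (du/dtau, dv/dtau) = (2.000000, -1.500000); Gamma_uuu = 0.000000, Gamma_uuv = 0.000000, Gamma_uvv = 0.000000, Gamma_vuu = 0.000000, Gamma_vuv = 0.000000, Gamma_vvv = 0.000000; k4 = (2.000000, -1.500000, 0.000000, 0.000000)
  Y <- Y + (h/6)(k1 + 2k2 + 2k3 + k4): u = 0.9000, v = 0.7000, du/dtau = 2.0000, dv/dtau = -1.5000
step 3:
  k1: at (u, v) = (0.900000, 0.700000), (du/dtau, dv/dtau) = (2.000000, -1.500000); Gamma_uuu = 0.000000, Gamma_uuv = 0.000000, Gamma_uvv = 0.000000, Gamma_vuu = 0.000000, Gamma_vuv = 0.000000, Gamma_vvv = 0.000000; k1 = (2.000000, -1.500000, 0.000000, 0.000000)
  k2: at (u, v) = (1.000000, 0.625000), (du/dtau, dv/dtau) = (2.000000, -1.500000); Gamma_uuu = 0.000000, Gamma_uuv = 0.000000, Gamma_uvv = 0.000000, Gamma_vuu = 0.000000, Gamma_vuv = 0.000000, Gamma_vvv = 0.000000; k2 = (2.000000, -1.500000, 0.000000, 0.000000)
  k3: at (u, v) = (1.000000, 0.625000), (du/dtau, dv/dtau) = (2.000000, -1.500000); Gamma_uuu = 0.000000, Gamma_uuv = 0.000000, Gamma_uvv = 0.000000, Gamma_vuu = 0.000000, Gamma_vuv = 0.000000, Gamma_vvv = 0.000000; k3 = (2.000000, -1.500000, 0.000000, 0.000000)
  k4: at (u, v) = (1.100000, 0.550000), (du/dtau, dv/dtau) = (2.000000, -1.500000); Gamma_uuu = 0.000000, Gamma_uuv = 0.000000, Gamma_uvv = 0.000000, Gamma_vuu = 0.000000, Gamma_vuv = 0.000000, Gamma_vvv = 0.000000; k4 = (2.000000, -1.500000, 0.000000, 0.000000)
  Y <- Y + (h/6)(k1 + 2k2 + 2k3 + k4): u = 1.1000, v = 0.5500, du/dtau = 2.0000, dv/dtau = -1.5000


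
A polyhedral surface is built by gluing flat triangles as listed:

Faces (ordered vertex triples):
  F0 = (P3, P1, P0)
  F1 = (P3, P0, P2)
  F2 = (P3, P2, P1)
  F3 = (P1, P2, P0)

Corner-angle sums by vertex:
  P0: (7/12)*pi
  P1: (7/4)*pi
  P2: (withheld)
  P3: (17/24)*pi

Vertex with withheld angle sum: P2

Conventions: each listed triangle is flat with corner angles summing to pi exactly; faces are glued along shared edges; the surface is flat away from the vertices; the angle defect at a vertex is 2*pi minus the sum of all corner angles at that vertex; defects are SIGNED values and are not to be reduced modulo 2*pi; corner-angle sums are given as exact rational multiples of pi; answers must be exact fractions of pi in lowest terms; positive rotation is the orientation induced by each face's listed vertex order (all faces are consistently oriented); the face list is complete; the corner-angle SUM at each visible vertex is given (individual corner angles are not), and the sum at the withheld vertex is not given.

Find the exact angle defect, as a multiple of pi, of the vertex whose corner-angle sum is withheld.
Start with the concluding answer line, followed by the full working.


Answer: defect(P2) = (25/24)*pi

V = 4, E = 6, F = 4; chi = V - E + F = 2
Gauss-Bonnet: total defect = 2*pi*chi = 4*pi; visible defects sum to (71/24)*pi


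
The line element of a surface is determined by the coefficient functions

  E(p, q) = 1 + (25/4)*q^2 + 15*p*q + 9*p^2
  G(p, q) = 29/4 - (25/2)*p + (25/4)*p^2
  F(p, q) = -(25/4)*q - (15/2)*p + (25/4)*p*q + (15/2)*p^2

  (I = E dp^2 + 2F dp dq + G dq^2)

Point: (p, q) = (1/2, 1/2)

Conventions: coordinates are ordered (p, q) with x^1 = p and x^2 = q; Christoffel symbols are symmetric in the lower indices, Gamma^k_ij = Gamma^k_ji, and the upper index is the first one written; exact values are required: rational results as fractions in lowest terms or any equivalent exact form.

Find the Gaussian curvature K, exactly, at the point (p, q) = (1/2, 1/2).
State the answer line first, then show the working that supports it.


Answer: K = -400/6561

E = 137/16, F = -55/16, G = 41/16, EG - F^2 = 81/8 at the point
E_p = 33/2, E_q = 55/4, F_p = 25/8, F_q = -25/8, G_p = -25/4, G_q = 0
E_qq = 25/2, F_pq = 25/4, G_pp = 25/2
Apply the Brioschi formula K = (det M1 - det M2)/(EG - F^2)^2 over the derivative matrices of E, F, G.
M1 = [[-E_qq/2 + F_pq - G_pp/2, E_p/2, F_p - E_q/2], [F_q - G_p/2, E, F], [G_q/2, F, G]] = [[-25/4, 33/4, -15/4], [0, 137/16, -55/16], [0, -55/16, 41/16]]; det M1 = -2025/32
M2 = [[0, E_q/2, G_p/2], [E_q/2, E, F], [G_p/2, F, G]] = [[0, 55/8, -25/8], [55/8, 137/16, -55/16], [-25/8, -55/16, 41/16]]; det M2 = -1825/32
det M1 - det M2 = -25/4; K = -25/4 / (81/8)^2 = -400/6561


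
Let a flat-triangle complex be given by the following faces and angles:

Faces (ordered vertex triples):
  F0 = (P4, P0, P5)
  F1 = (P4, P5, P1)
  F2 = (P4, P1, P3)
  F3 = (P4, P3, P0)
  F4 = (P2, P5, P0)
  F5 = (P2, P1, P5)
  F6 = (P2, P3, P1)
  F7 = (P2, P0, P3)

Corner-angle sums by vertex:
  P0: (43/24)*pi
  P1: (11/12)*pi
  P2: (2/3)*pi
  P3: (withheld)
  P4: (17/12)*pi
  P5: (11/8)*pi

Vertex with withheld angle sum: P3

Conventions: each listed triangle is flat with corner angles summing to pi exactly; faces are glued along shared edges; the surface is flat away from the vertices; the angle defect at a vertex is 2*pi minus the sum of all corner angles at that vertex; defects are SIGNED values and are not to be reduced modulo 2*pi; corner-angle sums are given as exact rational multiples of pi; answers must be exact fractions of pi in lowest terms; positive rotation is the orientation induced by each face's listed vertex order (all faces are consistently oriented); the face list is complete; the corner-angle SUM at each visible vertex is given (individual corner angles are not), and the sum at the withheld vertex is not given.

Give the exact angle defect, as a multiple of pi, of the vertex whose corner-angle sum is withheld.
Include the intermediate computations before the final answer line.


V = 6, E = 12, F = 8; chi = V - E + F = 2
Gauss-Bonnet: total defect = 2*pi*chi = 4*pi; visible defects sum to (23/6)*pi

Answer: defect(P3) = pi/6


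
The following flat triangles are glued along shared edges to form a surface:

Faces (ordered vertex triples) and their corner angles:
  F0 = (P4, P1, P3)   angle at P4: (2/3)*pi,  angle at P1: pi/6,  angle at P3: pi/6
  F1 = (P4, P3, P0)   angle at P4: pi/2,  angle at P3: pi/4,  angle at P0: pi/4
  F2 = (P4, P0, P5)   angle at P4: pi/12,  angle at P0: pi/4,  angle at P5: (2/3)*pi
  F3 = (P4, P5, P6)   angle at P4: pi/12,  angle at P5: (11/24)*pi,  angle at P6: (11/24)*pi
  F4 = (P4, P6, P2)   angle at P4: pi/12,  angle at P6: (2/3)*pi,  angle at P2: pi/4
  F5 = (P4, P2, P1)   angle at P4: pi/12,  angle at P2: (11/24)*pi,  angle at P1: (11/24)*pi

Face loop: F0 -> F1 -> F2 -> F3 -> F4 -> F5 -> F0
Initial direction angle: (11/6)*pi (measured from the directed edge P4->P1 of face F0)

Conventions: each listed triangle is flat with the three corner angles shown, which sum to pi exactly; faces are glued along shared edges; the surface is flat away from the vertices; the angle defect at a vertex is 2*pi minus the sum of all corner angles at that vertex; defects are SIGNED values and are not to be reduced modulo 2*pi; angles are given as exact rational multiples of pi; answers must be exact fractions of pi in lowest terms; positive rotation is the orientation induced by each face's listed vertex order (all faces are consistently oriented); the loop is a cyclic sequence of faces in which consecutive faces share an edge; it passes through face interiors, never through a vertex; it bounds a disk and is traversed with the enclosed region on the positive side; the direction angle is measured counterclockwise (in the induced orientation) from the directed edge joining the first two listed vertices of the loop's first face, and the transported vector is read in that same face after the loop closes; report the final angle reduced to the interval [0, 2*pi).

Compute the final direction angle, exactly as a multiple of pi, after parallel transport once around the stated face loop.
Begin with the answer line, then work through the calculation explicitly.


Answer: final direction angle = pi/3

enclosed vertex P4: corner angles sum to (3/2)*pi, defect = 2*pi - (3/2)*pi = pi/2
holonomy = initial angle + sum of enclosed defects (mod 2*pi), positive in the induced orientation
final angle = (11/6)*pi + pi/2 = pi/3 (mod 2*pi)


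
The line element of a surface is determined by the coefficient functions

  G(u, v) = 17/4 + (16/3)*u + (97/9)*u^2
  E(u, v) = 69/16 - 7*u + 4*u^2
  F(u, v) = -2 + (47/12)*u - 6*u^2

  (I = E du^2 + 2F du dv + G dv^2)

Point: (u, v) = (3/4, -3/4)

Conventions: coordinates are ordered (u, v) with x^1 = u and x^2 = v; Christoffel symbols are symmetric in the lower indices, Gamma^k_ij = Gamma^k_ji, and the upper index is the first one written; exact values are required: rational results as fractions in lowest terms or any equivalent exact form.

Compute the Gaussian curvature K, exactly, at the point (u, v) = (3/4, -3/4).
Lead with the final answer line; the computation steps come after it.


Answer: K = -604816/506763

E = 21/16, F = -39/16, G = 229/16, EG - F^2 = 411/32 at the point
E_u = -1, E_v = 0, F_u = -61/12, F_v = 0, G_u = 43/2, G_v = 0
E_vv = 0, F_uv = 0, G_uu = 194/9
Apply the Brioschi formula K = (det M1 - det M2)/(EG - F^2)^2 over the derivative matrices of E, F, G.
M1 = [[-E_vv/2 + F_uv - G_uu/2, E_u/2, F_u - E_v/2], [F_v - G_u/2, E, F], [G_v/2, F, G]] = [[-97/9, -1/2, -61/12], [-43/4, 21/16, -39/16], [0, -39/16, 229/16]]; det M1 = -267691/768
M2 = [[0, E_v/2, G_u/2], [E_v/2, E, F], [G_u/2, F, G]] = [[0, 0, 43/4], [0, 21/16, -39/16], [43/4, -39/16, 229/16]]; det M2 = -38829/256
det M1 - det M2 = -37801/192; K = -37801/192 / (411/32)^2 = -604816/506763


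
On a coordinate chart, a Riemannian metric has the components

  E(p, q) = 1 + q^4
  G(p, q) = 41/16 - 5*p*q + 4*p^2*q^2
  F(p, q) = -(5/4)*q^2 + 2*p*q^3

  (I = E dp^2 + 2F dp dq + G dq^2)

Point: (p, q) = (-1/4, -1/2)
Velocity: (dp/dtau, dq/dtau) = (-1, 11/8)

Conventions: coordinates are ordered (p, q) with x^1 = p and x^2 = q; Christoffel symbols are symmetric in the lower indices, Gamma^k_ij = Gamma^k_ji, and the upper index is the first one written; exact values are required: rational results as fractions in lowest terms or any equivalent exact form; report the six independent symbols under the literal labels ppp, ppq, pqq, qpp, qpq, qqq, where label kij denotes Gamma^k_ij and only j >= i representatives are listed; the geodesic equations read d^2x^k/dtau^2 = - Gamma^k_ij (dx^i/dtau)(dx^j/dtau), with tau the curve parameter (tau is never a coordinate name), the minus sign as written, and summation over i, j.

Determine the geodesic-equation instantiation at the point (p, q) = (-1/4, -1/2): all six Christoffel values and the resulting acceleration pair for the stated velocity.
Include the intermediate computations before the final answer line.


E = 17/16, F = -1/4, G = 2 at the point
E_p = 0, E_q = -1/2, F_p = -1/4, F_q = 7/8, G_p = 2, G_q = 1
EG - F^2 = 33/16;  g^inv = (16/33) * [[2, 1/4], [1/4, 17/16]]
first-kind symbols [ij,l] = (1/2)(d_i g_jl + d_j g_il - d_l g_ij): [pp,p] = E_p/2 = 0, [pp,q] = F_p - E_q/2 = 0, [pq,p] = E_q/2 = -1/4, [pq,q] = G_p/2 = 1, [qq,p] = F_q - G_p/2 = -1/8, [qq,q] = G_q/2 = 1/2
Gamma^p_ij = (G*[ij,p] - F*[ij,q])/(EG - F^2), Gamma^q_ij = (E*[ij,q] - F*[ij,p])/(EG - F^2)
Gamma_ppp = 0, Gamma_ppq = -4/33, Gamma_pqq = -2/33, Gamma_qpp = 0, Gamma_qpq = 16/33, Gamma_qqq = 8/33
d^2p/dtau^2 = -(Gamma_ppp*(-1)^2 + 2*Gamma_ppq*(-1)*(11/8) + Gamma_pqq*(11/8)^2) = -7/32
d^2q/dtau^2 = -(Gamma_qpp*(-1)^2 + 2*Gamma_qpq*(-1)*(11/8) + Gamma_qqq*(11/8)^2) = 7/8

Answer: Gamma_ppp = 0, Gamma_ppq = -4/33, Gamma_pqq = -2/33, Gamma_qpp = 0, Gamma_qpq = 16/33, Gamma_qqq = 8/33; accelerations (d^2p/dtau^2, d^2q/dtau^2) = (-7/32, 7/8)


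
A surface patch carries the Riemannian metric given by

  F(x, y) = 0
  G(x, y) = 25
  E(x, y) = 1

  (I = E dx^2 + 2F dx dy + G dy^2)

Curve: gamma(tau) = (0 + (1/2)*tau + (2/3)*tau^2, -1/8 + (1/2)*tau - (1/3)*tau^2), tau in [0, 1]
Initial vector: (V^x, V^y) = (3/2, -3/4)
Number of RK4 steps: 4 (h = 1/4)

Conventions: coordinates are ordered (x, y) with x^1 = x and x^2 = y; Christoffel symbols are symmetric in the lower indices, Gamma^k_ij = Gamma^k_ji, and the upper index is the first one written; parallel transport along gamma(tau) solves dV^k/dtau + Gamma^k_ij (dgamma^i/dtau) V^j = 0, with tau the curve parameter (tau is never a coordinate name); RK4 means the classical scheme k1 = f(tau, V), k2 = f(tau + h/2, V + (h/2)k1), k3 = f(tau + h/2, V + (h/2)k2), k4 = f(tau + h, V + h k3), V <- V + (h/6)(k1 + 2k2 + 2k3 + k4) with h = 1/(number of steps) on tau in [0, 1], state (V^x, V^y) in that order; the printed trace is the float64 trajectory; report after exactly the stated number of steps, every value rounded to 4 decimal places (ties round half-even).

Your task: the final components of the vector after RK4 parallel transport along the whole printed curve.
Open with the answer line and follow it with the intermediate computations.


Answer: V^x = 1.5000, V^y = -0.7500

gamma'(tau) = (1/2 + (4/3)*tau, 1/2 - (2/3)*tau); f(tau, V)^k = -Gamma^k_ij(gamma(tau)) gamma'^i(tau) V^j; h = 1/4; intermediate values shown to 6 dp
curve data and Christoffel symbols at the stage parameters:
  tau = 0.000000: gamma = (0.000000, -0.125000), gamma' = (0.500000, 0.500000); Gamma_xxx = 0.000000, Gamma_xxy = 0.000000, Gamma_xyy = 0.000000, Gamma_yxx = 0.000000, Gamma_yxy = 0.000000, Gamma_yyy = 0.000000
  tau = 0.125000: gamma = (0.072917, -0.067708), gamma' = (0.666667, 0.416667); Gamma_xxx = 0.000000, Gamma_xxy = 0.000000, Gamma_xyy = 0.000000, Gamma_yxx = 0.000000, Gamma_yxy = 0.000000, Gamma_yyy = 0.000000
  tau = 0.250000: gamma = (0.166667, -0.020833), gamma' = (0.833333, 0.333333); Gamma_xxx = 0.000000, Gamma_xxy = 0.000000, Gamma_xyy = 0.000000, Gamma_yxx = 0.000000, Gamma_yxy = 0.000000, Gamma_yyy = 0.000000
  tau = 0.375000: gamma = (0.281250, 0.015625), gamma' = (1.000000, 0.250000); Gamma_xxx = 0.000000, Gamma_xxy = 0.000000, Gamma_xyy = 0.000000, Gamma_yxx = 0.000000, Gamma_yxy = 0.000000, Gamma_yyy = 0.000000
  tau = 0.500000: gamma = (0.416667, 0.041667), gamma' = (1.166667, 0.166667); Gamma_xxx = 0.000000, Gamma_xxy = 0.000000, Gamma_xyy = 0.000000, Gamma_yxx = 0.000000, Gamma_yxy = 0.000000, Gamma_yyy = 0.000000
  tau = 0.625000: gamma = (0.572917, 0.057292), gamma' = (1.333333, 0.083333); Gamma_xxx = 0.000000, Gamma_xxy = 0.000000, Gamma_xyy = 0.000000, Gamma_yxx = 0.000000, Gamma_yxy = 0.000000, Gamma_yyy = 0.000000
  tau = 0.750000: gamma = (0.750000, 0.062500), gamma' = (1.500000, 0.000000); Gamma_xxx = 0.000000, Gamma_xxy = 0.000000, Gamma_xyy = 0.000000, Gamma_yxx = 0.000000, Gamma_yxy = 0.000000, Gamma_yyy = 0.000000
  tau = 0.875000: gamma = (0.947917, 0.057292), gamma' = (1.666667, -0.083333); Gamma_xxx = 0.000000, Gamma_xxy = 0.000000, Gamma_xyy = 0.000000, Gamma_yxx = 0.000000, Gamma_yxy = 0.000000, Gamma_yyy = 0.000000
  tau = 1.000000: gamma = (1.166667, 0.041667), gamma' = (1.833333, -0.166667); Gamma_xxx = 0.000000, Gamma_xxy = 0.000000, Gamma_xyy = 0.000000, Gamma_yxx = 0.000000, Gamma_yxy = 0.000000, Gamma_yyy = 0.000000
step 0: V^x = 1.5000, V^y = -0.7500
step 1: k1 = (0.000000, 0.000000), k2 = (0.000000, 0.000000), k3 = (0.000000, 0.000000), k4 = (0.000000, 0.000000); V <- V + (h/6)(k1 + 2k2 + 2k3 + k4): V^x = 1.5000, V^y = -0.7500
step 2: k1 = (0.000000, 0.000000), k2 = (0.000000, 0.000000), k3 = (0.000000, 0.000000), k4 = (0.000000, 0.000000); V <- V + (h/6)(k1 + 2k2 + 2k3 + k4): V^x = 1.5000, V^y = -0.7500
step 3: k1 = (0.000000, 0.000000), k2 = (0.000000, 0.000000), k3 = (0.000000, 0.000000), k4 = (0.000000, 0.000000); V <- V + (h/6)(k1 + 2k2 + 2k3 + k4): V^x = 1.5000, V^y = -0.7500
step 4: k1 = (0.000000, 0.000000), k2 = (0.000000, 0.000000), k3 = (0.000000, 0.000000), k4 = (0.000000, 0.000000); V <- V + (h/6)(k1 + 2k2 + 2k3 + k4): V^x = 1.5000, V^y = -0.7500


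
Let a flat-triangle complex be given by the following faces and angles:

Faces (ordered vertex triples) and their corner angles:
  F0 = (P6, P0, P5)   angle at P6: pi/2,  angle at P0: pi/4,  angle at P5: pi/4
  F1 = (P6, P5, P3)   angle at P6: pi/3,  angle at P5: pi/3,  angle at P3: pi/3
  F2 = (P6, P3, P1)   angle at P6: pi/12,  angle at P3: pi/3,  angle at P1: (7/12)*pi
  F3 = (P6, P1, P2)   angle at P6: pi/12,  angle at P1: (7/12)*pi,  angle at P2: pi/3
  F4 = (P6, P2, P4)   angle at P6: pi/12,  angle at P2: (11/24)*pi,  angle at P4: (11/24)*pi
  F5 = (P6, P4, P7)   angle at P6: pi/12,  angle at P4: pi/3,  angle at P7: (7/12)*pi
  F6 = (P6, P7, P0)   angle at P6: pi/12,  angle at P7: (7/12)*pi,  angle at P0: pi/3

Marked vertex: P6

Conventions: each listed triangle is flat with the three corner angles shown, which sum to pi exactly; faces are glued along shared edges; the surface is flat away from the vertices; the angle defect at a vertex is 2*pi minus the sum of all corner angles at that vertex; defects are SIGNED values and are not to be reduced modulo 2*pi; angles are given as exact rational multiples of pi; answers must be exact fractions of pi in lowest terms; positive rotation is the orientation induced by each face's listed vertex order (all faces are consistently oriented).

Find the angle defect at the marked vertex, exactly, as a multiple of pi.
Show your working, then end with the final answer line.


Sum of corner angles at P6: (5/4)*pi
defect = 2*pi - (5/4)*pi

Answer: defect(P6) = (3/4)*pi


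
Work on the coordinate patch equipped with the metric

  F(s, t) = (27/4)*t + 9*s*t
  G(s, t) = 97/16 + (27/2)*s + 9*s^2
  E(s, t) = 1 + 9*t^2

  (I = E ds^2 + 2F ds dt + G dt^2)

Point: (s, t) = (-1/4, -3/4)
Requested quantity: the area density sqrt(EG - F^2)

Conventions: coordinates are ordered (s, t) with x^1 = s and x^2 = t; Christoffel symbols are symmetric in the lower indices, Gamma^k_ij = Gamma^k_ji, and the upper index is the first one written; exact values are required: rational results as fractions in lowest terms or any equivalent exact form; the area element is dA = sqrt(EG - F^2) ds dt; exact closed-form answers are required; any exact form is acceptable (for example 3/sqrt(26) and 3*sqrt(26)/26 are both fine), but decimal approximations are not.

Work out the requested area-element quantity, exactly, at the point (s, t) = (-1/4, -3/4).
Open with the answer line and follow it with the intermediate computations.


Answer: sqrt(EG - F^2) = sqrt(133)/4

E = 97/16, F = -27/8, G = 13/4; EG - F^2 = 133/16


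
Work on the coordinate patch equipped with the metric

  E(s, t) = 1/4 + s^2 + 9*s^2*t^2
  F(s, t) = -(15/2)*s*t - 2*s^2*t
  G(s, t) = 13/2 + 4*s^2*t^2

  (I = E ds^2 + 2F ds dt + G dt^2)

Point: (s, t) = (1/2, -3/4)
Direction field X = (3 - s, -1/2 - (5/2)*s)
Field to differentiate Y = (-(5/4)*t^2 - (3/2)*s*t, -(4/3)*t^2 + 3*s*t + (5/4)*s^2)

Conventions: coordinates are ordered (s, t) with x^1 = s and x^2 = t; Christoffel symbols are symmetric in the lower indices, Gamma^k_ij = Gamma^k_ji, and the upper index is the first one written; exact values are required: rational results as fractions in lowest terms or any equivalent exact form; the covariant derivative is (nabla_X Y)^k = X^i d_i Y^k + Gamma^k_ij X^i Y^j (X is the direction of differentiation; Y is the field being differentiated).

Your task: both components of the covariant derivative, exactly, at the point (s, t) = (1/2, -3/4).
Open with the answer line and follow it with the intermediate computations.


Answer: (nabla_X Y)^s = -296699/18920, (nabla_X Y)^t = -375171/151360

E = 113/64, F = 51/16, G = 113/16 at the point
E_s = 97/16, E_t = -27/8, F_s = 57/8, F_t = -17/4, G_s = 9/4, G_t = -3/2
EG - F^2 = 2365/1024;  g^inv = (1024/2365) * [[113/16, -51/16], [-51/16, 113/64]]
first-kind symbols [ij,l] = (1/2)(d_i g_jl + d_j g_il - d_l g_ij): [ss,s] = E_s/2 = 97/32, [ss,t] = F_s - E_t/2 = 141/16, [st,s] = E_t/2 = -27/16, [st,t] = G_s/2 = 9/8, [tt,s] = F_t - G_s/2 = -43/8, [tt,t] = G_t/2 = -3/4
Gamma^s_ij = (G*[ij,s] - F*[ij,t])/(EG - F^2), Gamma^t_ij = (E*[ij,t] - F*[ij,s])/(EG - F^2)
Gamma_sss = -622/215, Gamma_sst = -15876/2365, Gamma_stt = -36424/2365, Gamma_tss = 549/215, Gamma_tst = 7542/2365, Gamma_ttt = 16188/2365
X = (5/2, -7/4), Y = (-9/64, -25/16) at the point


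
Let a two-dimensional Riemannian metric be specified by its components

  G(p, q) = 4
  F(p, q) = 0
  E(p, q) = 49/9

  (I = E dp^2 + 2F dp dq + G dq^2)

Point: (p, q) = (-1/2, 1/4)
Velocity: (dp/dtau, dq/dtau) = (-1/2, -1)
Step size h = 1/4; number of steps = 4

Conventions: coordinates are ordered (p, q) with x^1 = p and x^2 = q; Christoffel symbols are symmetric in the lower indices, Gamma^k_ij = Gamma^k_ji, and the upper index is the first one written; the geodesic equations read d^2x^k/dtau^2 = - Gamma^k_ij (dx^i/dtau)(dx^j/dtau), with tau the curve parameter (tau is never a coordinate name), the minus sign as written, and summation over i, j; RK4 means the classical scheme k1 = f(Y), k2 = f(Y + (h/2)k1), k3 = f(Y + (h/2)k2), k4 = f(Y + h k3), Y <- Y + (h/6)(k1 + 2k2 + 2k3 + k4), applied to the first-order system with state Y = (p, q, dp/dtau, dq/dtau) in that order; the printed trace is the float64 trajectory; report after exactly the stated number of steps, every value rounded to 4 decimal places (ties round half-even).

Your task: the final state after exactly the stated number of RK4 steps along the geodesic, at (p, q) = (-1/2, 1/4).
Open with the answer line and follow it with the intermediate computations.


Answer: p = -1.0000, q = -0.7500, dp/dtau = -0.5000, dq/dtau = -1.0000

f(Y) = (dp/dtau, dq/dtau, -Gamma^p_ij Y'^i Y'^j, -Gamma^q_ij Y'^i Y'^j) with the Gammas evaluated at the stage position; h = 0.250000; intermediate values shown to 6 dp
step 0: p = -0.5000, q = 0.2500, dp/dtau = -0.5000, dq/dtau = -1.0000
step 1:
  k1: at (p, q) = (-0.500000, 0.250000), (dp/dtau, dq/dtau) = (-0.500000, -1.000000); Gamma_ppp = 0.000000, Gamma_ppq = 0.000000, Gamma_pqq = 0.000000, Gamma_qpp = 0.000000, Gamma_qpq = 0.000000, Gamma_qqq = 0.000000; k1 = (-0.500000, -1.000000, 0.000000, 0.000000)
  k2: at (p, q) = (-0.562500, 0.125000), (dp/dtau, dq/dtau) = (-0.500000, -1.000000); Gamma_ppp = 0.000000, Gamma_ppq = 0.000000, Gamma_pqq = 0.000000, Gamma_qpp = 0.000000, Gamma_qpq = 0.000000, Gamma_qqq = 0.000000; k2 = (-0.500000, -1.000000, 0.000000, 0.000000)
  k3: at (p, q) = (-0.562500, 0.125000), (dp/dtau, dq/dtau) = (-0.500000, -1.000000); Gamma_ppp = 0.000000, Gamma_ppq = 0.000000, Gamma_pqq = 0.000000, Gamma_qpp = 0.000000, Gamma_qpq = 0.000000, Gamma_qqq = 0.000000; k3 = (-0.500000, -1.000000, 0.000000, 0.000000)
  k4: at (p, q) = (-0.625000, 0.000000), (dp/dtau, dq/dtau) = (-0.500000, -1.000000); Gamma_ppp = 0.000000, Gamma_ppq = 0.000000, Gamma_pqq = 0.000000, Gamma_qpp = 0.000000, Gamma_qpq = 0.000000, Gamma_qqq = 0.000000; k4 = (-0.500000, -1.000000, 0.000000, 0.000000)
  Y <- Y + (h/6)(k1 + 2k2 + 2k3 + k4): p = -0.6250, q = 0.0000, dp/dtau = -0.5000, dq/dtau = -1.0000
step 2:
  k1: at (p, q) = (-0.625000, 0.000000), (dp/dtau, dq/dtau) = (-0.500000, -1.000000); Gamma_ppp = 0.000000, Gamma_ppq = 0.000000, Gamma_pqq = 0.000000, Gamma_qpp = 0.000000, Gamma_qpq = 0.000000, Gamma_qqq = 0.000000; k1 = (-0.500000, -1.000000, 0.000000, 0.000000)
  k2: at (p, q) = (-0.687500, -0.125000), (dp/dtau, dq/dtau) = (-0.500000, -1.000000); Gamma_ppp = 0.000000, Gamma_ppq = 0.000000, Gamma_pqq = 0.000000, Gamma_qpp = 0.000000, Gamma_qpq = 0.000000, Gamma_qqq = 0.000000; k2 = (-0.500000, -1.000000, 0.000000, 0.000000)
  k3: at (p, q) = (-0.687500, -0.125000), (dp/dtau, dq/dtau) = (-0.500000, -1.000000); Gamma_ppp = 0.000000, Gamma_ppq = 0.000000, Gamma_pqq = 0.000000, Gamma_qpp = 0.000000, Gamma_qpq = 0.000000, Gamma_qqq = 0.000000; k3 = (-0.500000, -1.000000, 0.000000, 0.000000)
  k4: at (p, q) = (-0.750000, -0.250000), (dp/dtau, dq/dtau) = (-0.500000, -1.000000); Gamma_ppp = 0.000000, Gamma_ppq = 0.000000, Gamma_pqq = 0.000000, Gamma_qpp = 0.000000, Gamma_qpq = 0.000000, Gamma_qqq = 0.000000; k4 = (-0.500000, -1.000000, 0.000000, 0.000000)
  Y <- Y + (h/6)(k1 + 2k2 + 2k3 + k4): p = -0.7500, q = -0.2500, dp/dtau = -0.5000, dq/dtau = -1.0000
step 3:
  k1: at (p, q) = (-0.750000, -0.250000), (dp/dtau, dq/dtau) = (-0.500000, -1.000000); Gamma_ppp = 0.000000, Gamma_ppq = 0.000000, Gamma_pqq = 0.000000, Gamma_qpp = 0.000000, Gamma_qpq = 0.000000, Gamma_qqq = 0.000000; k1 = (-0.500000, -1.000000, 0.000000, 0.000000)
  k2: at (p, q) = (-0.812500, -0.375000), (dp/dtau, dq/dtau) = (-0.500000, -1.000000); Gamma_ppp = 0.000000, Gamma_ppq = 0.000000, Gamma_pqq = 0.000000, Gamma_qpp = 0.000000, Gamma_qpq = 0.000000, Gamma_qqq = 0.000000; k2 = (-0.500000, -1.000000, 0.000000, 0.000000)
  k3: at (p, q) = (-0.812500, -0.375000), (dp/dtau, dq/dtau) = (-0.500000, -1.000000); Gamma_ppp = 0.000000, Gamma_ppq = 0.000000, Gamma_pqq = 0.000000, Gamma_qpp = 0.000000, Gamma_qpq = 0.000000, Gamma_qqq = 0.000000; k3 = (-0.500000, -1.000000, 0.000000, 0.000000)
  k4: at (p, q) = (-0.875000, -0.500000), (dp/dtau, dq/dtau) = (-0.500000, -1.000000); Gamma_ppp = 0.000000, Gamma_ppq = 0.000000, Gamma_pqq = 0.000000, Gamma_qpp = 0.000000, Gamma_qpq = 0.000000, Gamma_qqq = 0.000000; k4 = (-0.500000, -1.000000, 0.000000, 0.000000)
  Y <- Y + (h/6)(k1 + 2k2 + 2k3 + k4): p = -0.8750, q = -0.5000, dp/dtau = -0.5000, dq/dtau = -1.0000
step 4:
  k1: at (p, q) = (-0.875000, -0.500000), (dp/dtau, dq/dtau) = (-0.500000, -1.000000); Gamma_ppp = 0.000000, Gamma_ppq = 0.000000, Gamma_pqq = 0.000000, Gamma_qpp = 0.000000, Gamma_qpq = 0.000000, Gamma_qqq = 0.000000; k1 = (-0.500000, -1.000000, 0.000000, 0.000000)
  k2: at (p, q) = (-0.937500, -0.625000), (dp/dtau, dq/dtau) = (-0.500000, -1.000000); Gamma_ppp = 0.000000, Gamma_ppq = 0.000000, Gamma_pqq = 0.000000, Gamma_qpp = 0.000000, Gamma_qpq = 0.000000, Gamma_qqq = 0.000000; k2 = (-0.500000, -1.000000, 0.000000, 0.000000)
  k3: at (p, q) = (-0.937500, -0.625000), (dp/dtau, dq/dtau) = (-0.500000, -1.000000); Gamma_ppp = 0.000000, Gamma_ppq = 0.000000, Gamma_pqq = 0.000000, Gamma_qpp = 0.000000, Gamma_qpq = 0.000000, Gamma_qqq = 0.000000; k3 = (-0.500000, -1.000000, 0.000000, 0.000000)
  k4: at (p, q) = (-1.000000, -0.750000), (dp/dtau, dq/dtau) = (-0.500000, -1.000000); Gamma_ppp = 0.000000, Gamma_ppq = 0.000000, Gamma_pqq = 0.000000, Gamma_qpp = 0.000000, Gamma_qpq = 0.000000, Gamma_qqq = 0.000000; k4 = (-0.500000, -1.000000, 0.000000, 0.000000)
  Y <- Y + (h/6)(k1 + 2k2 + 2k3 + k4): p = -1.0000, q = -0.7500, dp/dtau = -0.5000, dq/dtau = -1.0000


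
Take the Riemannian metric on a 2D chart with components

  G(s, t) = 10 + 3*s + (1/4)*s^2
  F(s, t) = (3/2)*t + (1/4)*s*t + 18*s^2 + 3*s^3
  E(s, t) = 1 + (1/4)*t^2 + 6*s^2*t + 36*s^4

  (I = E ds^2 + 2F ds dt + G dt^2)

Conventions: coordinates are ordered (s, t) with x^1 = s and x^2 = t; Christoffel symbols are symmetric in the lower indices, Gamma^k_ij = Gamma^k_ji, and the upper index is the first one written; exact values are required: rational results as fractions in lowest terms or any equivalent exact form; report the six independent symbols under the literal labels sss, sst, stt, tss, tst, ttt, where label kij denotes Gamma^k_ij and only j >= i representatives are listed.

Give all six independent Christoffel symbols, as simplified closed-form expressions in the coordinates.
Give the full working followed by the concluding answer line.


E = 1 + (1/4)*t^2 + 6*s^2*t + 36*s^4; F = (3/2)*t + (1/4)*s*t + 18*s^2 + 3*s^3; G = 10 + 3*s + (1/4)*s^2
Gamma^k_ij = (1/2) g^{kl} (d_i g_jl + d_j g_il - d_l g_ij), with g^inv = (1/(EG-F^2)) [[G, -F], [-F, E]]
first partials: E_s = 12*s*t + 144*s^3, E_t = (1/2)*t + 6*s^2, F_s = (1/4)*t + 36*s + 9*s^2, F_t = 3/2 + (1/4)*s, G_s = 3 + (1/2)*s, G_t = 0
D = EG - F^2 = 10 + 3*s + (1/4)*t^2 + (1/4)*s^2 + 6*s^2*t + 36*s^4
expanded: Gamma^s_ss = (G E_s - 2F F_s + F E_t)/(2D), Gamma^s_st = (G E_t - F G_s)/(2D), Gamma^s_tt = (2G F_t - G G_s - F G_t)/(2D), Gamma^t_ss = (2E F_s - E E_t - F E_s)/(2D), Gamma^t_st = (E G_s - F E_t)/(2D), Gamma^t_tt = (E G_t - 2F F_t + F G_s)/(2D); substitute and cancel common factors

Answer: Gamma_sss = (288*s^3 + 24*s*t)/(144*s^4 + 24*s^2*t + s^2 + 12*s + t^2 + 40), Gamma_sst = (12*s^2 + t)/(144*s^4 + 24*s^2*t + s^2 + 12*s + t^2 + 40), Gamma_stt = 0, Gamma_tss = (24*s^2 + 144*s)/(144*s^4 + 24*s^2*t + s^2 + 12*s + t^2 + 40), Gamma_tst = (s + 6)/(144*s^4 + 24*s^2*t + s^2 + 12*s + t^2 + 40), Gamma_ttt = 0


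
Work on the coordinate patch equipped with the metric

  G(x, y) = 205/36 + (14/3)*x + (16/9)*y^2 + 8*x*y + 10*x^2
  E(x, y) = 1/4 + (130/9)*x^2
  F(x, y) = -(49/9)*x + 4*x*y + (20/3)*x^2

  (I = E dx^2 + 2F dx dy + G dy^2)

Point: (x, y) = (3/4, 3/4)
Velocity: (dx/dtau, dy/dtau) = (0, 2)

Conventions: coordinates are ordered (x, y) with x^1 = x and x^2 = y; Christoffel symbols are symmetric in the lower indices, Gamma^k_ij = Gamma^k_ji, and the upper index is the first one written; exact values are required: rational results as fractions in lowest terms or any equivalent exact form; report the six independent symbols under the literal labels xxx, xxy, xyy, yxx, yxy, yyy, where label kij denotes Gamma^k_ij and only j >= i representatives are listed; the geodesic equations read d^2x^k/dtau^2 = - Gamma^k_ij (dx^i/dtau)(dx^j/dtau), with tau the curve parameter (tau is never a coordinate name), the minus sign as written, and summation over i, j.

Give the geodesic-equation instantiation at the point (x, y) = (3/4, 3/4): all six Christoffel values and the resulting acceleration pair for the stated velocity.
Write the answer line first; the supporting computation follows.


Answer: Gamma_xxx = 118452/95905, Gamma_xxy = -14168/95905, Gamma_xyy = -71924/57543, Gamma_yxx = 24488/95905, Gamma_yxy = 61908/95905, Gamma_yyy = 6352/19181; accelerations (d^2x/dtau^2, d^2y/dtau^2) = (287696/57543, -25408/19181)

E = 67/8, F = 23/12, G = 1463/72 at the point
E_x = 65/3, E_y = 0, F_x = 68/9, F_y = 3, G_x = 77/3, G_y = 26/3
EG - F^2 = 95905/576;  g^inv = (576/95905) * [[1463/72, -23/12], [-23/12, 67/8]]
first-kind symbols [ij,l] = (1/2)(d_i g_jl + d_j g_il - d_l g_ij): [xx,x] = E_x/2 = 65/6, [xx,y] = F_x - E_y/2 = 68/9, [xy,x] = E_y/2 = 0, [xy,y] = G_x/2 = 77/6, [yy,x] = F_y - G_x/2 = -59/6, [yy,y] = G_y/2 = 13/3
Gamma^x_ij = (G*[ij,x] - F*[ij,y])/(EG - F^2), Gamma^y_ij = (E*[ij,y] - F*[ij,x])/(EG - F^2)
Gamma_xxx = 118452/95905, Gamma_xxy = -14168/95905, Gamma_xyy = -71924/57543, Gamma_yxx = 24488/95905, Gamma_yxy = 61908/95905, Gamma_yyy = 6352/19181
d^2x/dtau^2 = -(Gamma_xxx*(0)^2 + 2*Gamma_xxy*(0)*(2) + Gamma_xyy*(2)^2) = 287696/57543
d^2y/dtau^2 = -(Gamma_yxx*(0)^2 + 2*Gamma_yxy*(0)*(2) + Gamma_yyy*(2)^2) = -25408/19181


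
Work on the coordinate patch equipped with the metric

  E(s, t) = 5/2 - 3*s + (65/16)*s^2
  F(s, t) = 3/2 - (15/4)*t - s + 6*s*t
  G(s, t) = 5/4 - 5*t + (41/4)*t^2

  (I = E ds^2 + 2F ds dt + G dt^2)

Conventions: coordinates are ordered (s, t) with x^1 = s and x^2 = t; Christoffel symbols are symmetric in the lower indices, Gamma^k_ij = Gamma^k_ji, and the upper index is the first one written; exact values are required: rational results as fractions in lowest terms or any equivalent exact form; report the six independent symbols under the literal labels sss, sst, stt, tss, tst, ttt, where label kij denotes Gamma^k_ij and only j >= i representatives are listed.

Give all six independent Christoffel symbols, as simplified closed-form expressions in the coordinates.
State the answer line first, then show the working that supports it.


Answer: Gamma_sss = (361*s*t^2 - 532*s*t + 261*s + 456*t^2 - 336*t - 24)/(361*s^2*t^2 - 532*s^2*t + 261*s^2 + 912*s*t^2 - 672*s*t - 48*s + 740*t^2 - 80*t + 56), Gamma_sst = 0, Gamma_stt = (-304*s*t + 320*s - 384*t - 60)/(361*s^2*t^2 - 532*s^2*t + 261*s^2 + 912*s*t^2 - 672*s*t - 48*s + 740*t^2 - 80*t + 56), Gamma_tss = (399*s*t - 294*s + 600*t - 16)/(361*s^2*t^2 - 532*s^2*t + 261*s^2 + 912*s*t^2 - 672*s*t - 48*s + 740*t^2 - 80*t + 56), Gamma_tst = 0, Gamma_ttt = (361*s^2*t - 266*s^2 + 912*s*t - 336*s + 740*t - 40)/(361*s^2*t^2 - 532*s^2*t + 261*s^2 + 912*s*t^2 - 672*s*t - 48*s + 740*t^2 - 80*t + 56)

E = 5/2 - 3*s + (65/16)*s^2; F = 3/2 - (15/4)*t - s + 6*s*t; G = 5/4 - 5*t + (41/4)*t^2
Gamma^k_ij = (1/2) g^{kl} (d_i g_jl + d_j g_il - d_l g_ij), with g^inv = (1/(EG-F^2)) [[G, -F], [-F, E]]
first partials: E_s = -3 + (65/8)*s, E_t = 0, F_s = -1 + 6*t, F_t = -15/4 + 6*s, G_s = 0, G_t = -5 + (41/2)*t
D = EG - F^2 = 7/8 - (5/4)*t - (3/4)*s + (185/16)*t^2 - (21/2)*s*t + (261/64)*s^2 + (57/4)*s*t^2 - (133/16)*s^2*t + (361/64)*s^2*t^2
expanded: Gamma^s_ss = (G E_s - 2F F_s + F E_t)/(2D), Gamma^s_st = (G E_t - F G_s)/(2D), Gamma^s_tt = (2G F_t - G G_s - F G_t)/(2D), Gamma^t_ss = (2E F_s - E E_t - F E_s)/(2D), Gamma^t_st = (E G_s - F E_t)/(2D), Gamma^t_tt = (E G_t - 2F F_t + F G_s)/(2D); substitute and cancel common factors


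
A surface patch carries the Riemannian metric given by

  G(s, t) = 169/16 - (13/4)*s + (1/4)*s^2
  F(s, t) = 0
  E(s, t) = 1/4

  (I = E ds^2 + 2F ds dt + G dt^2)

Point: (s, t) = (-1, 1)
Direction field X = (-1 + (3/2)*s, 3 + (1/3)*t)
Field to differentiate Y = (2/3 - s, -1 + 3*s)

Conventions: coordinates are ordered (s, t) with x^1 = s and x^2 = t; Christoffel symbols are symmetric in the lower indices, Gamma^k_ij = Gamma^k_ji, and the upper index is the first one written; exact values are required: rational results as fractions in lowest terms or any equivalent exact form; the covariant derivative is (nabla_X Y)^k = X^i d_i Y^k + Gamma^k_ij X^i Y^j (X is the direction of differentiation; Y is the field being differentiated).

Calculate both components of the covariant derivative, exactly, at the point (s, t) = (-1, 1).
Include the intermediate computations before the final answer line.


E = 1/4, F = 0, G = 225/16 at the point
E_s = 0, E_t = 0, F_s = 0, F_t = 0, G_s = -15/4, G_t = 0
EG - F^2 = 225/64;  g^inv = (64/225) * [[225/16, 0], [0, 1/4]]
first-kind symbols [ij,l] = (1/2)(d_i g_jl + d_j g_il - d_l g_ij): [ss,s] = E_s/2 = 0, [ss,t] = F_s - E_t/2 = 0, [st,s] = E_t/2 = 0, [st,t] = G_s/2 = -15/8, [tt,s] = F_t - G_s/2 = 15/8, [tt,t] = G_t/2 = 0
Gamma^s_ij = (G*[ij,s] - F*[ij,t])/(EG - F^2), Gamma^t_ij = (E*[ij,t] - F*[ij,s])/(EG - F^2)
Gamma_sss = 0, Gamma_sst = 0, Gamma_stt = 15/2, Gamma_tss = 0, Gamma_tst = -2/15, Gamma_ttt = 0
X = (-5/2, 10/3), Y = (5/3, -4) at the point

Answer: (nabla_X Y)^s = -195/2, (nabla_X Y)^t = -517/54


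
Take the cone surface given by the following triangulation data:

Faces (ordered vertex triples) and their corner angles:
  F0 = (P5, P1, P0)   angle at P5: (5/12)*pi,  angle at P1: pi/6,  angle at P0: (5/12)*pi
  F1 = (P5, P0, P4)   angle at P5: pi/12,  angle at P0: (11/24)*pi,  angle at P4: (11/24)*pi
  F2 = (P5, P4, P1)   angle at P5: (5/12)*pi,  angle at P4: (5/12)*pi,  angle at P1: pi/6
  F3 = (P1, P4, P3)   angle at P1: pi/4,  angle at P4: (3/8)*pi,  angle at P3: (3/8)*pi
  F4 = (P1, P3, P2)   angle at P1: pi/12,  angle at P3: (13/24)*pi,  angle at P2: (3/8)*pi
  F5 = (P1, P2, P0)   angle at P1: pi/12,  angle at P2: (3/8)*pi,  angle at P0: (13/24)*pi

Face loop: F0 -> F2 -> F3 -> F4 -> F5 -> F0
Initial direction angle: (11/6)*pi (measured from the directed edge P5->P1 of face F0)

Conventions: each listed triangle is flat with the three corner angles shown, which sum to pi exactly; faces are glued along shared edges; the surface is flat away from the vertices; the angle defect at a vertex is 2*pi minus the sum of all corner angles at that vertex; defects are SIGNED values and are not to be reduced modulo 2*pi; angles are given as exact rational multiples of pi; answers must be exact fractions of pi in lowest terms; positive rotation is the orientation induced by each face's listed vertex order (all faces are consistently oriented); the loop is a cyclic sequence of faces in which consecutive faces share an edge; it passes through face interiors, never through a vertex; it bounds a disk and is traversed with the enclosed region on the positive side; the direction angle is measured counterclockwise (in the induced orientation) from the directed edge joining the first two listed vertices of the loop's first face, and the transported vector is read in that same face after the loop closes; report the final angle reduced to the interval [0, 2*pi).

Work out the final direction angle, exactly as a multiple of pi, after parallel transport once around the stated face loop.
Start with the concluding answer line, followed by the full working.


Answer: final direction angle = (13/12)*pi

enclosed vertex P1: corner angles sum to (3/4)*pi, defect = 2*pi - (3/4)*pi = (5/4)*pi
the final direction is the initial angle plus the enclosed defects, taken mod 2*pi in the induced orientation
final angle = (11/6)*pi + (5/4)*pi = (13/12)*pi (mod 2*pi)
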